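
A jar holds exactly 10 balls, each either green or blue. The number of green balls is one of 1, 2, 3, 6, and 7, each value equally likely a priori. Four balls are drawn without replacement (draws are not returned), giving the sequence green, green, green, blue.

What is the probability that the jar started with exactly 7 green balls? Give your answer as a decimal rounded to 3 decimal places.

0.547

For each hypothesis, P(data | H) works out to: P(data | r = 1) = (1/10)(0/9) = 0; P(data | r = 2) = (2/10)(1/9)(0/8) = 0; P(data | r = 3) = (3/10)(2/9)(1/8)(7/7) = 1/120; P(data | r = 6) = (6/10)(5/9)(4/8)(4/7) = 2/21; P(data | r = 7) = (7/10)(6/9)(5/8)(3/7) = 1/8.
The prior-weighted likelihoods are 1/5 · 0 = 0, 1/5 · 0 = 0, 1/5 · 1/120 = 1/600, 1/5 · 2/21 = 2/105, 1/5 · 1/8 = 1/40; with total 8/175.
So P(r = 7 | data) = (1/40) / (8/175) = 35/64.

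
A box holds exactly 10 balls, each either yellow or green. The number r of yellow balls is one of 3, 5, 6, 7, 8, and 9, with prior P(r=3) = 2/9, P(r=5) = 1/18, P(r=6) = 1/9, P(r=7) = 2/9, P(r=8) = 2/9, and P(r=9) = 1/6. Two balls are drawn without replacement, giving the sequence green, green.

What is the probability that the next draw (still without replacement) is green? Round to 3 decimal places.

For each hypothesis, P(data | H) works out to: P(data | r = 3) = (7/10)(6/9) = 7/15; P(data | r = 5) = (5/10)(4/9) = 2/9; P(data | r = 6) = (4/10)(3/9) = 2/15; P(data | r = 7) = (3/10)(2/9) = 1/15; P(data | r = 8) = (2/10)(1/9) = 1/45; P(data | r = 9) = (1/10)(0/9) = 0.
The prior-weighted likelihoods are 2/9 · 7/15 = 14/135, 1/18 · 2/9 = 1/81, 1/9 · 2/15 = 2/135, 2/9 · 1/15 = 2/135, 2/9 · 1/45 = 2/405, 1/6 · 0 = 0; summing to 61/405.
The posterior is then P(r = 3 | data) = 42/61, P(r = 5 | data) = 5/61, P(r = 6 | data) = 6/61, P(r = 7 | data) = 6/61, P(r = 8 | data) = 2/61, P(r = 9 | data) = 0.
Averaging over the posterior, P(green next | data) = (5/8)(42/61) + (3/8)(5/61) + (1/4)(6/61) + (1/8)(6/61) + (0)(2/61) = 243/488.

0.498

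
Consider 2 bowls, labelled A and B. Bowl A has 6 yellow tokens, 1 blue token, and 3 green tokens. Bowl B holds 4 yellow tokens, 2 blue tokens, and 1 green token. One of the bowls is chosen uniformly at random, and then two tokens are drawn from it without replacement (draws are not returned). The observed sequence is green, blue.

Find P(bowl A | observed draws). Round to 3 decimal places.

The likelihood of the observed sequence under each hypothesis: P(data | bowl A) = (3/10)(1/9) = 1/30; P(data | bowl B) = (1/7)(2/6) = 1/21.
Weighting by the prior gives 1/2 · 1/30 = 1/60, 1/2 · 1/21 = 1/42; with total 17/420.
Hence P(bowl A | data) = (1/60) / (17/420) = 7/17.

0.412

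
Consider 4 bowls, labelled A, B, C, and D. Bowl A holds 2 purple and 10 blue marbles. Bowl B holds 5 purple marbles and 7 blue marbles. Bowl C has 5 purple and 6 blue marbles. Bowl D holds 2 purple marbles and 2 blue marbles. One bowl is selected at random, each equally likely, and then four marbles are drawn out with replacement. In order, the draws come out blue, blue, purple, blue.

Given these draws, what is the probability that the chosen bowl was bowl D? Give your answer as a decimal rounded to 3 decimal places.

The likelihood of the observed sequence under each hypothesis: P(data | bowl A) = (10/12)(10/12)(2/12)(10/12) = 0.096451; P(data | bowl B) = (7/12)(7/12)(5/12)(7/12) = 0.082706; P(data | bowl C) = (6/11)(6/11)(5/11)(6/11) = 0.073765; P(data | bowl D) = (2/4)(2/4)(2/4)(2/4) = 0.0625.
Multiplying each by its prior: 1/4 · 0.096451 = 0.024113, 1/4 · 0.082706 = 0.020677, 1/4 · 0.073765 = 0.018441, 1/4 · 0.0625 = 0.015625; summing to 0.078856.
Therefore the posterior P(bowl D | data) = (0.015625) / (0.078856) = 0.19815.

0.198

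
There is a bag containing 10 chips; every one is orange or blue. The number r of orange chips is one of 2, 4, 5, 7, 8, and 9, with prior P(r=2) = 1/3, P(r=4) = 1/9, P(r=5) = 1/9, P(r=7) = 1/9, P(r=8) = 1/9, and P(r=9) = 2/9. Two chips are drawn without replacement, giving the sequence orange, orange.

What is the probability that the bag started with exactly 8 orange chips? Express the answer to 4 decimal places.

0.2000

Compute the likelihood of the observed sequence for each case: P(data | r = 2) = (2/10)(1/9) = 1/45; P(data | r = 4) = (4/10)(3/9) = 2/15; P(data | r = 5) = (5/10)(4/9) = 2/9; P(data | r = 7) = (7/10)(6/9) = 7/15; P(data | r = 8) = (8/10)(7/9) = 28/45; P(data | r = 9) = (9/10)(8/9) = 4/5.
Multiplying each by its prior: 1/3 · 1/45 = 1/135, 1/9 · 2/15 = 2/135, 1/9 · 2/9 = 2/81, 1/9 · 7/15 = 7/135, 1/9 · 28/45 = 28/405, 2/9 · 4/5 = 8/45; summing to 28/81.
So P(r = 8 | data) = (28/405) / (28/81) = 1/5.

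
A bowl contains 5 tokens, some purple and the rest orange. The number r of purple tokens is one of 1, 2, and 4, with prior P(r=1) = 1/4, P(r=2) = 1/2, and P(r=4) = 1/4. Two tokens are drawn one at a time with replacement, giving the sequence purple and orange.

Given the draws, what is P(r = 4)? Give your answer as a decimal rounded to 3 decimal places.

For each hypothesis, P(data | H) works out to: P(data | r = 1) = (1/5)(4/5) = 4/25; P(data | r = 2) = (2/5)(3/5) = 6/25; P(data | r = 4) = (4/5)(1/5) = 4/25.
Weighting by the prior gives 1/4 · 4/25 = 1/25, 1/2 · 6/25 = 3/25, 1/4 · 4/25 = 1/25; with total 1/5.
So P(r = 4 | data) = (1/25) / (1/5) = 1/5.

0.200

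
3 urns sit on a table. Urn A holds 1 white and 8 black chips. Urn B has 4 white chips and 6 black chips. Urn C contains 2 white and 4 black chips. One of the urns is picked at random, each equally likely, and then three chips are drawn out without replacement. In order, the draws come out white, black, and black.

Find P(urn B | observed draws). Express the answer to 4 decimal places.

0.3488

The likelihood of the observed sequence under each hypothesis: P(data | urn A) = (1/9)(8/8)(7/7) = 1/9; P(data | urn B) = (4/10)(6/9)(5/8) = 1/6; P(data | urn C) = (2/6)(4/5)(3/4) = 1/5.
The prior-weighted likelihoods are 1/3 · 1/9 = 1/27, 1/3 · 1/6 = 1/18, 1/3 · 1/5 = 1/15; with total 43/270.
Therefore the posterior P(urn B | data) = (1/18) / (43/270) = 15/43.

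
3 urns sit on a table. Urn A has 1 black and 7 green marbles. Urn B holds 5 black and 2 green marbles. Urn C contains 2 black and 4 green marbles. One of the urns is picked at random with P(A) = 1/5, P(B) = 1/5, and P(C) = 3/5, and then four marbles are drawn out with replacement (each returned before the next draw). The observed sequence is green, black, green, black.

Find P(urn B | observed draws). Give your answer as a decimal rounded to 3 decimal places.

For each hypothesis, P(data | H) works out to: P(data | urn A) = (7/8)(1/8)(7/8)(1/8) = 0.011963; P(data | urn B) = (2/7)(5/7)(2/7)(5/7) = 0.041649; P(data | urn C) = (4/6)(2/6)(4/6)(2/6) = 0.049383.
Multiplying each by its prior: 1/5 · 0.011963 = 0.0023926, 1/5 · 0.041649 = 0.0083299, 3/5 · 0.049383 = 0.02963; these sum to 0.040352.
Therefore the posterior P(urn B | data) = (0.0083299) / (0.040352) = 0.20643.

0.206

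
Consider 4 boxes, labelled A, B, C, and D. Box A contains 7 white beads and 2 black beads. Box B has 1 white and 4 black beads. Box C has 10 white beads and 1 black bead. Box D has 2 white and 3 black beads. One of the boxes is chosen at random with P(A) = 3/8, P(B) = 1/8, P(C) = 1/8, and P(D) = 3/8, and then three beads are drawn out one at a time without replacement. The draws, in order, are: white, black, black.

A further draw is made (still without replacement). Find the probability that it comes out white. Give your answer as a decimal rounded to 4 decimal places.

0.4340

Compute the likelihood of the observed sequence for each case: P(data | box A) = (7/9)(2/8)(1/7) = 1/36; P(data | box B) = (1/5)(4/4)(3/3) = 1/5; P(data | box C) = (10/11)(1/10)(0/9) = 0; P(data | box D) = (2/5)(3/4)(2/3) = 1/5.
Weighting by the prior gives 3/8 · 1/36 = 1/96, 1/8 · 1/5 = 1/40, 1/8 · 0 = 0, 3/8 · 1/5 = 3/40; summing to 53/480.
Normalising, the posterior is P(box A | data) = 5/53, P(box B | data) = 12/53, P(box C | data) = 0, P(box D | data) = 36/53.
The predictive probability is P(white next | data) = (1)(5/53) + (0)(12/53) + (1/2)(36/53) = 23/53.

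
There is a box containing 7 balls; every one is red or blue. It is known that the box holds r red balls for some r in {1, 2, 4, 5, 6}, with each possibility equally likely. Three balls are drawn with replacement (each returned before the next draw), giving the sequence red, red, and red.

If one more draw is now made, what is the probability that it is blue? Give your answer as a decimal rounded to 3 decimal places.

Compute the likelihood of the observed sequence for each case: P(data | r = 1) = (1/7)(1/7)(1/7) = 0.0029155; P(data | r = 2) = (2/7)(2/7)(2/7) = 0.023324; P(data | r = 4) = (4/7)(4/7)(4/7) = 0.18659; P(data | r = 5) = (5/7)(5/7)(5/7) = 0.36443; P(data | r = 6) = (6/7)(6/7)(6/7) = 0.62974.
Multiplying each by its prior: 1/5 · 0.0029155 = 0.00058309, 1/5 · 0.023324 = 0.0046647, 1/5 · 0.18659 = 0.037318, 1/5 · 0.36443 = 0.072886, 1/5 · 0.62974 = 0.12595; these sum to 0.2414.
The posterior is then P(r = 1 | data) = 0.0024155, P(r = 2 | data) = 0.019324, P(r = 4 | data) = 0.15459, P(r = 5 | data) = 0.30193, P(r = 6 | data) = 0.52174.
So P(blue next | data) = Σ P(blue next | H) P(H | data) = (6/7)(0.0024155) + (5/7)(0.019324) + (3/7)(0.15459) + (2/7)(0.30193) + (1/7)(0.52174) = 0.24293.

0.243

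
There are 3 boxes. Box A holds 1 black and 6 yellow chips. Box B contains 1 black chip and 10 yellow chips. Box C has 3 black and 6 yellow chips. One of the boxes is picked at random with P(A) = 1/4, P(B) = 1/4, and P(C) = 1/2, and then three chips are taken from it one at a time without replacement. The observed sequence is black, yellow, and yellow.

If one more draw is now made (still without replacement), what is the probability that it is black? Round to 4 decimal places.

Under each hypothesis, the probability of the observed sequence is: P(data | box A) = (1/7)(6/6)(5/5) = 1/7; P(data | box B) = (1/11)(10/10)(9/9) = 1/11; P(data | box C) = (3/9)(6/8)(5/7) = 5/28.
Weighting by the prior gives 1/4 · 1/7 = 1/28, 1/4 · 1/11 = 1/44, 1/2 · 5/28 = 5/56; with total 13/88.
Dividing through by the total gives posterior P(box A | data) = 22/91, P(box B | data) = 2/13, P(box C | data) = 55/91.
The predictive probability is P(black next | data) = (0)(22/91) + (0)(2/13) + (1/3)(55/91) = 55/273.

0.2015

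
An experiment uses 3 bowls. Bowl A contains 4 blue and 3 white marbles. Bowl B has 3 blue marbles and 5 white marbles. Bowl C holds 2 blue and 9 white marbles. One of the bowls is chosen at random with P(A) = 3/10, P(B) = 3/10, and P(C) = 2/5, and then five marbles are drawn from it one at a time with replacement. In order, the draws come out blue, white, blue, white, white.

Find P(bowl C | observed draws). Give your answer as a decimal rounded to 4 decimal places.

0.2868

Under each hypothesis, the probability of the observed sequence is: P(data | bowl A) = (4/7)(3/7)(4/7)(3/7)(3/7) = 0.025704; P(data | bowl B) = (3/8)(5/8)(3/8)(5/8)(5/8) = 0.034332; P(data | bowl C) = (2/11)(9/11)(2/11)(9/11)(9/11) = 0.018106.
Multiplying each by its prior: 3/10 · 0.025704 = 0.0077111, 3/10 · 0.034332 = 0.0103, 2/5 · 0.018106 = 0.0072424; these sum to 0.025253.
Hence P(bowl C | data) = (0.0072424) / (0.025253) = 0.28679.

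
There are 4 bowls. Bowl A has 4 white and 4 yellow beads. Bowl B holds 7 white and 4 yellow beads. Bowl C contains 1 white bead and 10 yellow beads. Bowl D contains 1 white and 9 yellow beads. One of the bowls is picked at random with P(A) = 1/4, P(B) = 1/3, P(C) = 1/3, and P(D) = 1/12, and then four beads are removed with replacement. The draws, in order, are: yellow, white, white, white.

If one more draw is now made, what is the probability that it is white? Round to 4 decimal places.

0.5877

For each hypothesis, P(data | H) works out to: P(data | bowl A) = (4/8)(4/8)(4/8)(4/8) = 0.0625; P(data | bowl B) = (4/11)(7/11)(7/11)(7/11) = 0.093709; P(data | bowl C) = (10/11)(1/11)(1/11)(1/11) = 0.00068301; P(data | bowl D) = (9/10)(1/10)(1/10)(1/10) = 0.0009.
Weighting by the prior gives 1/4 · 0.0625 = 0.015625, 1/3 · 0.093709 = 0.031236, 1/3 · 0.00068301 = 0.00022767, 1/12 · 0.0009 = 7.5e-05; these sum to 0.047164.
The posterior is then P(bowl A | data) = 0.33129, P(bowl B | data) = 0.66229, P(bowl C | data) = 0.0048272, P(bowl D | data) = 0.0015902.
Averaging over the posterior, P(white next | data) = (1/2)(0.33129) + (7/11)(0.66229) + (1/11)(0.0048272) + (1/10)(0.0015902) = 0.5877.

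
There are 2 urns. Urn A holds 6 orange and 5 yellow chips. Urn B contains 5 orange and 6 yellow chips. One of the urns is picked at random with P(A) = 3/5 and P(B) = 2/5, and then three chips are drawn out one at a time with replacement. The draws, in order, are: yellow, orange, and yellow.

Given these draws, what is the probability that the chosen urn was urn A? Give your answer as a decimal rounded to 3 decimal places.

0.556

Compute the likelihood of the observed sequence for each case: P(data | urn A) = (5/11)(6/11)(5/11) = 0.1127; P(data | urn B) = (6/11)(5/11)(6/11) = 0.13524.
Multiplying each by its prior: 3/5 · 0.1127 = 0.067618, 2/5 · 0.13524 = 0.054095; these sum to 0.12171.
Hence P(urn A | data) = (0.067618) / (0.12171) = 0.55556.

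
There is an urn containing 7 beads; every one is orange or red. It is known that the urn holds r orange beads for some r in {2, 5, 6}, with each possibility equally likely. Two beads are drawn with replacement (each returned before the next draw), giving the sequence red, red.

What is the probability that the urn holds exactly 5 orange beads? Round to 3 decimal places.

0.133

For each hypothesis, P(data | H) works out to: P(data | r = 2) = (5/7)(5/7) = 25/49; P(data | r = 5) = (2/7)(2/7) = 4/49; P(data | r = 6) = (1/7)(1/7) = 1/49.
The prior-weighted likelihoods are 1/3 · 25/49 = 25/147, 1/3 · 4/49 = 4/147, 1/3 · 1/49 = 1/147; summing to 10/49.
So P(r = 5 | data) = (4/147) / (10/49) = 2/15.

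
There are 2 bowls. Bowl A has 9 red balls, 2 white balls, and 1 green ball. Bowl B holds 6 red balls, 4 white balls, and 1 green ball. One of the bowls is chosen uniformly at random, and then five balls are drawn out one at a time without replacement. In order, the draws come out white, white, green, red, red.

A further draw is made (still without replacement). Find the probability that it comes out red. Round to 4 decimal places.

0.7297

Compute the likelihood of the observed sequence for each case: P(data | bowl A) = (2/12)(1/11)(1/10)(9/9)(8/8) = 0.0015152; P(data | bowl B) = (4/11)(3/10)(1/9)(6/8)(5/7) = 0.0064935.
The prior-weighted likelihoods are 1/2 · 0.0015152 = 0.00075758, 1/2 · 0.0064935 = 0.0032468; summing to 0.0040043.
Dividing through by the total gives posterior P(bowl A | data) = 0.18919, P(bowl B | data) = 0.81081.
So P(red next | data) = Σ P(red next | H) P(H | data) = (1)(0.18919) + (2/3)(0.81081) = 0.72973.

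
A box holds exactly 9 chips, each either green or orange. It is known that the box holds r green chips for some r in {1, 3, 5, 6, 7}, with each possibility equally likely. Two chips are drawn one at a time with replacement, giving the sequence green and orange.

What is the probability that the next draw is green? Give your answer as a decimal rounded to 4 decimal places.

Under each hypothesis, the probability of the observed sequence is: P(data | r = 1) = (1/9)(8/9) = 8/81; P(data | r = 3) = (3/9)(6/9) = 2/9; P(data | r = 5) = (5/9)(4/9) = 20/81; P(data | r = 6) = (6/9)(3/9) = 2/9; P(data | r = 7) = (7/9)(2/9) = 14/81.
The prior-weighted likelihoods are 1/5 · 8/81 = 8/405, 1/5 · 2/9 = 2/45, 1/5 · 20/81 = 4/81, 1/5 · 2/9 = 2/45, 1/5 · 14/81 = 14/405; summing to 26/135.
Normalising, the posterior is P(r = 1 | data) = 4/39, P(r = 3 | data) = 3/13, P(r = 5 | data) = 10/39, P(r = 6 | data) = 3/13, P(r = 7 | data) = 7/39.
So P(green next | data) = Σ P(green next | H) P(H | data) = (1/9)(4/39) + (1/3)(3/13) + (5/9)(10/39) + (2/3)(3/13) + (7/9)(7/39) = 184/351.

0.5242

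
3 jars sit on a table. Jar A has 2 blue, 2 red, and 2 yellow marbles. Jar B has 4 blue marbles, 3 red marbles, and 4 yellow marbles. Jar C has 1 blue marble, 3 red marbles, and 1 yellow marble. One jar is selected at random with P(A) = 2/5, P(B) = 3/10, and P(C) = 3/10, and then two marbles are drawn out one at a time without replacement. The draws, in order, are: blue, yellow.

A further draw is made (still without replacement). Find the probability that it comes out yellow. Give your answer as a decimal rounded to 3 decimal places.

0.249

Under each hypothesis, the probability of the observed sequence is: P(data | jar A) = (2/6)(2/5) = 0.13333; P(data | jar B) = (4/11)(4/10) = 0.14545; P(data | jar C) = (1/5)(1/4) = 0.05.
Multiplying each by its prior: 2/5 · 0.13333 = 0.053333, 3/10 · 0.14545 = 0.043636, 3/10 · 0.05 = 0.015; summing to 0.11197.
Normalising, the posterior is P(jar A | data) = 0.47632, P(jar B | data) = 0.38972, P(jar C | data) = 0.13396.
Averaging over the posterior, P(yellow next | data) = (1/4)(0.47632) + (1/3)(0.38972) + (0)(0.13396) = 0.24899.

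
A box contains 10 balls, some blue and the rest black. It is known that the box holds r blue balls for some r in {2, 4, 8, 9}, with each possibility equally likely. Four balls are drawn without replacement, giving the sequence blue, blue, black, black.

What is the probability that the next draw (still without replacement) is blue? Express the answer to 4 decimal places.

The likelihood of the observed sequence under each hypothesis: P(data | r = 2) = (2/10)(1/9)(8/8)(7/7) = 0.022222; P(data | r = 4) = (4/10)(3/9)(6/8)(5/7) = 0.071429; P(data | r = 8) = (8/10)(7/9)(2/8)(1/7) = 0.022222; P(data | r = 9) = (9/10)(8/9)(1/8)(0/7) = 0.
The prior-weighted likelihoods are 1/4 · 0.022222 = 0.0055556, 1/4 · 0.071429 = 0.017857, 1/4 · 0.022222 = 0.0055556, 1/4 · 0 = 0; these sum to 0.028968.
Dividing through by the total gives posterior P(r = 2 | data) = 0.19178, P(r = 4 | data) = 0.61644, P(r = 8 | data) = 0.19178, P(r = 9 | data) = 0.
Averaging over the posterior, P(blue next | data) = (0)(0.19178) + (1/3)(0.61644) + (1)(0.19178) = 0.39726.

0.3973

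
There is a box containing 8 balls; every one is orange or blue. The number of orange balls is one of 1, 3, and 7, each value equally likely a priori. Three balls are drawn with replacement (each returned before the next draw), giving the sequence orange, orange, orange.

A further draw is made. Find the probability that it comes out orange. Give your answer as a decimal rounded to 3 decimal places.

Under each hypothesis, the probability of the observed sequence is: P(data | r = 1) = (1/8)(1/8)(1/8) = 0.0019531; P(data | r = 3) = (3/8)(3/8)(3/8) = 0.052734; P(data | r = 7) = (7/8)(7/8)(7/8) = 0.66992.
Weighting by the prior gives 1/3 · 0.0019531 = 0.00065104, 1/3 · 0.052734 = 0.017578, 1/3 · 0.66992 = 0.22331; summing to 0.24154.
Normalising, the posterior is P(r = 1 | data) = 0.0026954, P(r = 3 | data) = 0.072776, P(r = 7 | data) = 0.92453.
The predictive probability is P(orange next | data) = (1/8)(0.0026954) + (3/8)(0.072776) + (7/8)(0.92453) = 0.83659.

0.837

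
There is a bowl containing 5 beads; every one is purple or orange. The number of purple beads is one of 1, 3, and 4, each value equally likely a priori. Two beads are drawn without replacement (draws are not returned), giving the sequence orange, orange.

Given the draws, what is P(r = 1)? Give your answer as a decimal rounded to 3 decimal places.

0.857

For each hypothesis, P(data | H) works out to: P(data | r = 1) = (4/5)(3/4) = 3/5; P(data | r = 3) = (2/5)(1/4) = 1/10; P(data | r = 4) = (1/5)(0/4) = 0.
The prior-weighted likelihoods are 1/3 · 3/5 = 1/5, 1/3 · 1/10 = 1/30, 1/3 · 0 = 0; these sum to 7/30.
By Bayes' rule, P(r = 1 | data) = (1/5) / (7/30) = 6/7.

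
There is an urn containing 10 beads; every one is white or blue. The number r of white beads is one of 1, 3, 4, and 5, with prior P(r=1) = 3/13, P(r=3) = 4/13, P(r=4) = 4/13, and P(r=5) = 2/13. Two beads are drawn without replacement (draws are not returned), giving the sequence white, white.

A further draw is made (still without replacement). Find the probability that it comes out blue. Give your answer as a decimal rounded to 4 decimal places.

0.7321

Compute the likelihood of the observed sequence for each case: P(data | r = 1) = (1/10)(0/9) = 0; P(data | r = 3) = (3/10)(2/9) = 1/15; P(data | r = 4) = (4/10)(3/9) = 2/15; P(data | r = 5) = (5/10)(4/9) = 2/9.
Weighting by the prior gives 3/13 · 0 = 0, 4/13 · 1/15 = 4/195, 4/13 · 2/15 = 8/195, 2/13 · 2/9 = 4/117; summing to 56/585.
The posterior is then P(r = 1 | data) = 0, P(r = 3 | data) = 3/14, P(r = 4 | data) = 3/7, P(r = 5 | data) = 5/14.
The predictive probability is P(blue next | data) = (7/8)(3/14) + (3/4)(3/7) + (5/8)(5/14) = 41/56.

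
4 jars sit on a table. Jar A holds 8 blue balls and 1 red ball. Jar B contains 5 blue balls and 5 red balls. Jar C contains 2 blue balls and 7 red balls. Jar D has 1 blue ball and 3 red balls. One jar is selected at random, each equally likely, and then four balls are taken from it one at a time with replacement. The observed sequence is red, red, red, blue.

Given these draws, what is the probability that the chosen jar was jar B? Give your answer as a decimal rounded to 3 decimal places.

0.228

Under each hypothesis, the probability of the observed sequence is: P(data | jar A) = (1/9)(1/9)(1/9)(8/9) = 0.0012193; P(data | jar B) = (5/10)(5/10)(5/10)(5/10) = 0.0625; P(data | jar C) = (7/9)(7/9)(7/9)(2/9) = 0.10456; P(data | jar D) = (3/4)(3/4)(3/4)(1/4) = 0.10547.
Weighting by the prior gives 1/4 · 0.0012193 = 0.00030483, 1/4 · 0.0625 = 0.015625, 1/4 · 0.10456 = 0.026139, 1/4 · 0.10547 = 0.026367; summing to 0.068436.
Hence P(jar B | data) = (0.015625) / (0.068436) = 0.22831.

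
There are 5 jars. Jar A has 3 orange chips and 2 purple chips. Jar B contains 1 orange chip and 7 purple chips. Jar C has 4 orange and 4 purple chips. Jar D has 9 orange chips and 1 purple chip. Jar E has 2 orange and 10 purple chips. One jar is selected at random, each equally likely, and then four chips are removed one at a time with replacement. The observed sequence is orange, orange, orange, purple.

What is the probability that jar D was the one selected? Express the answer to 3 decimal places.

Compute the likelihood of the observed sequence for each case: P(data | jar A) = (3/5)(3/5)(3/5)(2/5) = 0.0864; P(data | jar B) = (1/8)(1/8)(1/8)(7/8) = 0.001709; P(data | jar C) = (4/8)(4/8)(4/8)(4/8) = 0.0625; P(data | jar D) = (9/10)(9/10)(9/10)(1/10) = 0.0729; P(data | jar E) = (2/12)(2/12)(2/12)(10/12) = 0.003858.
The prior-weighted likelihoods are 1/5 · 0.0864 = 0.01728, 1/5 · 0.001709 = 0.0003418, 1/5 · 0.0625 = 0.0125, 1/5 · 0.0729 = 0.01458, 1/5 · 0.003858 = 0.0007716; these sum to 0.045473.
So P(jar D | data) = (0.01458) / (0.045473) = 0.32063.

0.321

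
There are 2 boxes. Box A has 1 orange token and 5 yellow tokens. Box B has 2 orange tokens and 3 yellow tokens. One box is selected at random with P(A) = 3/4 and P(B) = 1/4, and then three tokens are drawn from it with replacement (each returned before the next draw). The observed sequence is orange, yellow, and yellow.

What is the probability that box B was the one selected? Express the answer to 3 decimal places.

0.293

The likelihood of the observed sequence under each hypothesis: P(data | box A) = (1/6)(5/6)(5/6) = 0.11574; P(data | box B) = (2/5)(3/5)(3/5) = 0.144.
Weighting by the prior gives 3/4 · 0.11574 = 0.086806, 1/4 · 0.144 = 0.036; these sum to 0.12281.
Therefore the posterior P(box B | data) = (0.036) / (0.12281) = 0.29315.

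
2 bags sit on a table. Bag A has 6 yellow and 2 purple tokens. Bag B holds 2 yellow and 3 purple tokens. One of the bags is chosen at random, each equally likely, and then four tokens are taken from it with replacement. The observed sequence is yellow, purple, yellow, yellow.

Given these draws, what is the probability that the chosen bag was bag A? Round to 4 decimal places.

Under each hypothesis, the probability of the observed sequence is: P(data | bag A) = (6/8)(2/8)(6/8)(6/8) = 0.10547; P(data | bag B) = (2/5)(3/5)(2/5)(2/5) = 0.0384.
The prior-weighted likelihoods are 1/2 · 0.10547 = 0.052734, 1/2 · 0.0384 = 0.0192; with total 0.071934.
Hence P(bag A | data) = (0.052734) / (0.071934) = 0.73309.

0.7331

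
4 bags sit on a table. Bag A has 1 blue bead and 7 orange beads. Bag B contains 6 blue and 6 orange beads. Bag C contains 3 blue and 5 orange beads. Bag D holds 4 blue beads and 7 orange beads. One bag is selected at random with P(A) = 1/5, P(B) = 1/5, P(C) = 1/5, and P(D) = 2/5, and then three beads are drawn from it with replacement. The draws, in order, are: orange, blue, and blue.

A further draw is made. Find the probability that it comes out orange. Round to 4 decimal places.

Under each hypothesis, the probability of the observed sequence is: P(data | bag A) = (7/8)(1/8)(1/8) = 0.013672; P(data | bag B) = (6/12)(6/12)(6/12) = 0.125; P(data | bag C) = (5/8)(3/8)(3/8) = 0.087891; P(data | bag D) = (7/11)(4/11)(4/11) = 0.084147.
The prior-weighted likelihoods are 1/5 · 0.013672 = 0.0027344, 1/5 · 0.125 = 0.025, 1/5 · 0.087891 = 0.017578, 2/5 · 0.084147 = 0.033659; these sum to 0.078971.
The posterior is then P(bag A | data) = 0.034625, P(bag B | data) = 0.31657, P(bag C | data) = 0.22259, P(bag D | data) = 0.42622.
Averaging over the posterior, P(orange next | data) = (7/8)(0.034625) + (1/2)(0.31657) + (5/8)(0.22259) + (7/11)(0.42622) = 0.59893.

0.5989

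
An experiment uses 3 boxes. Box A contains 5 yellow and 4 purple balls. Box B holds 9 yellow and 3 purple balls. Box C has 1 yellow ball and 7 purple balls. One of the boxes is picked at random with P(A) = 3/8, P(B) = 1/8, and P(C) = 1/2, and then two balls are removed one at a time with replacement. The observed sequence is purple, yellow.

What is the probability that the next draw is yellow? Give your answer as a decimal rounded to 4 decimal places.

0.4443

The likelihood of the observed sequence under each hypothesis: P(data | box A) = (4/9)(5/9) = 0.24691; P(data | box B) = (3/12)(9/12) = 0.1875; P(data | box C) = (7/8)(1/8) = 0.10938.
Weighting by the prior gives 3/8 · 0.24691 = 0.092593, 1/8 · 0.1875 = 0.023438, 1/2 · 0.10938 = 0.054688; with total 0.17072.
The posterior is then P(box A | data) = 0.54237, P(box B | data) = 0.13729, P(box C | data) = 0.32034.
So P(yellow next | data) = Σ P(yellow next | H) P(H | data) = (5/9)(0.54237) + (3/4)(0.13729) + (1/8)(0.32034) = 0.44433.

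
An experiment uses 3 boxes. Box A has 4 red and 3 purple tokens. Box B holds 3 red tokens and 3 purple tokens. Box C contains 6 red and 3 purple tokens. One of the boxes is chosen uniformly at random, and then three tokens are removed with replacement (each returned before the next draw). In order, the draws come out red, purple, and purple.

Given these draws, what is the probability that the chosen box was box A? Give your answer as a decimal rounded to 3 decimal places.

The likelihood of the observed sequence under each hypothesis: P(data | box A) = (4/7)(3/7)(3/7) = 0.10496; P(data | box B) = (3/6)(3/6)(3/6) = 0.125; P(data | box C) = (6/9)(3/9)(3/9) = 0.074074.
The prior-weighted likelihoods are 1/3 · 0.10496 = 0.034985, 1/3 · 0.125 = 0.041667, 1/3 · 0.074074 = 0.024691; with total 0.10134.
By Bayes' rule, P(box A | data) = (0.034985) / (0.10134) = 0.34522.

0.345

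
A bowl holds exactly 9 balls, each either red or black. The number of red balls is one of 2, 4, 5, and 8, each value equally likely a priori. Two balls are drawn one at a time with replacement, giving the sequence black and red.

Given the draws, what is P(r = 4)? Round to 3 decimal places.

Compute the likelihood of the observed sequence for each case: P(data | r = 2) = (7/9)(2/9) = 14/81; P(data | r = 4) = (5/9)(4/9) = 20/81; P(data | r = 5) = (4/9)(5/9) = 20/81; P(data | r = 8) = (1/9)(8/9) = 8/81.
Weighting by the prior gives 1/4 · 14/81 = 7/162, 1/4 · 20/81 = 5/81, 1/4 · 20/81 = 5/81, 1/4 · 8/81 = 2/81; summing to 31/162.
Hence P(r = 4 | data) = (5/81) / (31/162) = 10/31.

0.323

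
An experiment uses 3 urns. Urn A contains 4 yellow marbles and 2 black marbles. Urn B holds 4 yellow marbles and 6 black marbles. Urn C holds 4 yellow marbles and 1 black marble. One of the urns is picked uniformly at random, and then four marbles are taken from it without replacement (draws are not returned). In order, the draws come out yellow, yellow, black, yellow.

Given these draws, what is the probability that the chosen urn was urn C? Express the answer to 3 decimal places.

The likelihood of the observed sequence under each hypothesis: P(data | urn A) = (4/6)(3/5)(2/4)(2/3) = 2/15; P(data | urn B) = (4/10)(3/9)(6/8)(2/7) = 1/35; P(data | urn C) = (4/5)(3/4)(1/3)(2/2) = 1/5.
Multiplying each by its prior: 1/3 · 2/15 = 2/45, 1/3 · 1/35 = 1/105, 1/3 · 1/5 = 1/15; with total 38/315.
Hence P(urn C | data) = (1/15) / (38/315) = 21/38.

0.553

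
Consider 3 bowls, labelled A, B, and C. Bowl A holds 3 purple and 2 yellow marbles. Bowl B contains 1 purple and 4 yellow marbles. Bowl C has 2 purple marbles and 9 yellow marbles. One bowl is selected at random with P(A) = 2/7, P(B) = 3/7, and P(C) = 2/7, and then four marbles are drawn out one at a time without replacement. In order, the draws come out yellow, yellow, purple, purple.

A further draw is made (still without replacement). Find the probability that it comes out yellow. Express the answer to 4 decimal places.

Under each hypothesis, the probability of the observed sequence is: P(data | bowl A) = (2/5)(1/4)(3/3)(2/2) = 1/10; P(data | bowl B) = (4/5)(3/4)(1/3)(0/2) = 0; P(data | bowl C) = (9/11)(8/10)(2/9)(1/8) = 1/55.
Multiplying each by its prior: 2/7 · 1/10 = 1/35, 3/7 · 0 = 0, 2/7 · 1/55 = 2/385; these sum to 13/385.
Normalising, the posterior is P(bowl A | data) = 11/13, P(bowl B | data) = 0, P(bowl C | data) = 2/13.
Averaging over the posterior, P(yellow next | data) = (0)(11/13) + (1)(2/13) = 2/13.

0.1538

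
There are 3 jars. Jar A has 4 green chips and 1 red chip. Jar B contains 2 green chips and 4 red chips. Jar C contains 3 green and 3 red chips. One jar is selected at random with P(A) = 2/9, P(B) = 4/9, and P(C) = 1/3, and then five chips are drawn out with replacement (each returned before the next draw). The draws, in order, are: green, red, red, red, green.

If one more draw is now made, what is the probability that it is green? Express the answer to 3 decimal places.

0.420

Compute the likelihood of the observed sequence for each case: P(data | jar A) = (4/5)(1/5)(1/5)(1/5)(4/5) = 0.00512; P(data | jar B) = (2/6)(4/6)(4/6)(4/6)(2/6) = 0.032922; P(data | jar C) = (3/6)(3/6)(3/6)(3/6)(3/6) = 0.03125.
Multiplying each by its prior: 2/9 · 0.00512 = 0.0011378, 4/9 · 0.032922 = 0.014632, 1/3 · 0.03125 = 0.010417; with total 0.026186.
Dividing through by the total gives posterior P(jar A | data) = 0.043449, P(jar B | data) = 0.55876, P(jar C | data) = 0.39779.
The predictive probability is P(green next | data) = (4/5)(0.043449) + (1/3)(0.55876) + (1/2)(0.39779) = 0.41991.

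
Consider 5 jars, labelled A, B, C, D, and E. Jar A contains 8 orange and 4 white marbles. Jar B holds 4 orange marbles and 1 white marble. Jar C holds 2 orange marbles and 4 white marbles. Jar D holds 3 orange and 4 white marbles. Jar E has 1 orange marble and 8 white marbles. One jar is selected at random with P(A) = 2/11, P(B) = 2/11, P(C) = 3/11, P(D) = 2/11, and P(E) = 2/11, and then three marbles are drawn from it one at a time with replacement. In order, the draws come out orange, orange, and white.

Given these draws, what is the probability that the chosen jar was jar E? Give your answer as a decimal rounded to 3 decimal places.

0.022

Under each hypothesis, the probability of the observed sequence is: P(data | jar A) = (8/12)(8/12)(4/12) = 0.14815; P(data | jar B) = (4/5)(4/5)(1/5) = 0.128; P(data | jar C) = (2/6)(2/6)(4/6) = 0.074074; P(data | jar D) = (3/7)(3/7)(4/7) = 0.10496; P(data | jar E) = (1/9)(1/9)(8/9) = 0.010974.
Multiplying each by its prior: 2/11 · 0.14815 = 0.026936, 2/11 · 0.128 = 0.023273, 3/11 · 0.074074 = 0.020202, 2/11 · 0.10496 = 0.019083, 2/11 · 0.010974 = 0.0019953; these sum to 0.091489.
By Bayes' rule, P(jar E | data) = (0.0019953) / (0.091489) = 0.021809.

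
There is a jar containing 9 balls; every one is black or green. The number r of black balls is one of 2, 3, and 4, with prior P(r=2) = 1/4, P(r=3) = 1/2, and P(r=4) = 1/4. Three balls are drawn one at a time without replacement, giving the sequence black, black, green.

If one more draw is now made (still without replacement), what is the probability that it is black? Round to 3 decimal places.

For each hypothesis, P(data | H) works out to: P(data | r = 2) = (2/9)(1/8)(7/7) = 0.027778; P(data | r = 3) = (3/9)(2/8)(6/7) = 0.071429; P(data | r = 4) = (4/9)(3/8)(5/7) = 0.11905.
Weighting by the prior gives 1/4 · 0.027778 = 0.0069444, 1/2 · 0.071429 = 0.035714, 1/4 · 0.11905 = 0.029762; these sum to 0.072421.
Normalising, the posterior is P(r = 2 | data) = 0.09589, P(r = 3 | data) = 0.49315, P(r = 4 | data) = 0.41096.
The predictive probability is P(black next | data) = (0)(0.09589) + (1/6)(0.49315) + (1/3)(0.41096) = 0.21918.

0.219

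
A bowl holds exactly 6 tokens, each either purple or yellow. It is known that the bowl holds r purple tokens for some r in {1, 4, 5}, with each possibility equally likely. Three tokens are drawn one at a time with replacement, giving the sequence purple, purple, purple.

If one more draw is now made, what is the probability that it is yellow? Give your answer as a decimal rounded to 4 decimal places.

0.2263

For each hypothesis, P(data | H) works out to: P(data | r = 1) = (1/6)(1/6)(1/6) = 1/216; P(data | r = 4) = (4/6)(4/6)(4/6) = 8/27; P(data | r = 5) = (5/6)(5/6)(5/6) = 125/216.
The prior-weighted likelihoods are 1/3 · 1/216 = 1/648, 1/3 · 8/27 = 8/81, 1/3 · 125/216 = 125/648; with total 95/324.
Dividing through by the total gives posterior P(r = 1 | data) = 1/190, P(r = 4 | data) = 32/95, P(r = 5 | data) = 25/38.
Averaging over the posterior, P(yellow next | data) = (5/6)(1/190) + (1/3)(32/95) + (1/6)(25/38) = 43/190.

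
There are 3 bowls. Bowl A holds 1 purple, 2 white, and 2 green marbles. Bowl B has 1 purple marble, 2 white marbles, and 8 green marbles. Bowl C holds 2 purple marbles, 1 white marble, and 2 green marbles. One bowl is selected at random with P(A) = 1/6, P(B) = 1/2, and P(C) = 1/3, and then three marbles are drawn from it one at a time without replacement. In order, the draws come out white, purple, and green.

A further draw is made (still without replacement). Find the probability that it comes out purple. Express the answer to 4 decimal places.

Under each hypothesis, the probability of the observed sequence is: P(data | bowl A) = (2/5)(1/4)(2/3) = 1/15; P(data | bowl B) = (2/11)(1/10)(8/9) = 8/495; P(data | bowl C) = (1/5)(2/4)(2/3) = 1/15.
Multiplying each by its prior: 1/6 · 1/15 = 1/90, 1/2 · 8/495 = 4/495, 1/3 · 1/15 = 1/45; these sum to 41/990.
The posterior is then P(bowl A | data) = 11/41, P(bowl B | data) = 8/41, P(bowl C | data) = 22/41.
So P(purple next | data) = Σ P(purple next | H) P(H | data) = (0)(11/41) + (0)(8/41) + (1/2)(22/41) = 11/41.

0.2683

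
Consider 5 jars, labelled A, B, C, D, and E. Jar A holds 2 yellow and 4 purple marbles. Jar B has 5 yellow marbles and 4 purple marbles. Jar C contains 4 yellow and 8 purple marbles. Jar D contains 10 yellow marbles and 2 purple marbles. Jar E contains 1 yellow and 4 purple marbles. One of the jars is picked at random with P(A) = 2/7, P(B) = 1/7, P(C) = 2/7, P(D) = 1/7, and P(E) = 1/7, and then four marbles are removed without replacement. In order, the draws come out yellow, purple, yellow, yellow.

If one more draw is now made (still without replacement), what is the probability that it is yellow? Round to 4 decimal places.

Under each hypothesis, the probability of the observed sequence is: P(data | jar A) = (2/6)(4/5)(1/4)(0/3) = 0; P(data | jar B) = (5/9)(4/8)(4/7)(3/6) = 0.079365; P(data | jar C) = (4/12)(8/11)(3/10)(2/9) = 0.016162; P(data | jar D) = (10/12)(2/11)(9/10)(8/9) = 0.12121; P(data | jar E) = (1/5)(4/4)(0/3) = 0.
Weighting by the prior gives 2/7 · 0 = 0, 1/7 · 0.079365 = 0.011338, 2/7 · 0.016162 = 0.0046176, 1/7 · 0.12121 = 0.017316, 1/7 · 0 = 0; summing to 0.033271.
Normalising, the posterior is P(jar A | data) = 0, P(jar B | data) = 0.34077, P(jar C | data) = 0.13879, P(jar D | data) = 0.52045, P(jar E | data) = 0.
The predictive probability is P(yellow next | data) = (2/5)(0.34077) + (1/8)(0.13879) + (7/8)(0.52045) = 0.60905.

0.6090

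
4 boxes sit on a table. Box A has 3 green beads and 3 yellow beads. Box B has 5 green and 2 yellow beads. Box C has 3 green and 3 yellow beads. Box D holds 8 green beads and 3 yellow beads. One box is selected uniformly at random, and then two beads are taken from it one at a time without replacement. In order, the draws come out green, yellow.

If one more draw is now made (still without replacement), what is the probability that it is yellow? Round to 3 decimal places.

For each hypothesis, P(data | H) works out to: P(data | box A) = (3/6)(3/5) = 3/10; P(data | box B) = (5/7)(2/6) = 5/21; P(data | box C) = (3/6)(3/5) = 3/10; P(data | box D) = (8/11)(3/10) = 12/55.
Multiplying each by its prior: 1/4 · 3/10 = 3/40, 1/4 · 5/21 = 5/84, 1/4 · 3/10 = 3/40, 1/4 · 12/55 = 3/55; these sum to 61/231.
Dividing through by the total gives posterior P(box A | data) = 0.28402, P(box B | data) = 0.22541, P(box C | data) = 0.28402, P(box D | data) = 0.20656.
The predictive probability is P(yellow next | data) = (1/2)(0.28402) + (1/5)(0.22541) + (1/2)(0.28402) + (2/9)(0.20656) = 0.375.

0.375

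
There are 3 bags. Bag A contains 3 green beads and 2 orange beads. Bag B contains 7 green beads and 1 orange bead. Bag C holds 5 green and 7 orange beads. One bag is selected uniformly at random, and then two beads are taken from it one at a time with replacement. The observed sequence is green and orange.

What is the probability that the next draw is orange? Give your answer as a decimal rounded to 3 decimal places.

0.424

Under each hypothesis, the probability of the observed sequence is: P(data | bag A) = (3/5)(2/5) = 0.24; P(data | bag B) = (7/8)(1/8) = 0.10938; P(data | bag C) = (5/12)(7/12) = 0.24306.
The prior-weighted likelihoods are 1/3 · 0.24 = 0.08, 1/3 · 0.10938 = 0.036458, 1/3 · 0.24306 = 0.081019; summing to 0.19748.
Normalising, the posterior is P(bag A | data) = 0.40511, P(bag B | data) = 0.18462, P(bag C | data) = 0.41027.
Averaging over the posterior, P(orange next | data) = (2/5)(0.40511) + (1/8)(0.18462) + (7/12)(0.41027) = 0.42445.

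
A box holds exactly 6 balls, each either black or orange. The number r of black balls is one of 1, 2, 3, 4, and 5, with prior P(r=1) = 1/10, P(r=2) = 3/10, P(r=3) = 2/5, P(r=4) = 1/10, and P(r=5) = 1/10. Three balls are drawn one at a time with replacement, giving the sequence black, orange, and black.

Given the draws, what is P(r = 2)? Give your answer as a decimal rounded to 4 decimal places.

For each hypothesis, P(data | H) works out to: P(data | r = 1) = (1/6)(5/6)(1/6) = 0.023148; P(data | r = 2) = (2/6)(4/6)(2/6) = 0.074074; P(data | r = 3) = (3/6)(3/6)(3/6) = 0.125; P(data | r = 4) = (4/6)(2/6)(4/6) = 0.14815; P(data | r = 5) = (5/6)(1/6)(5/6) = 0.11574.
Multiplying each by its prior: 1/10 · 0.023148 = 0.0023148, 3/10 · 0.074074 = 0.022222, 2/5 · 0.125 = 0.05, 1/10 · 0.14815 = 0.014815, 1/10 · 0.11574 = 0.011574; with total 0.10093.
Therefore the posterior P(r = 2 | data) = (0.022222) / (0.10093) = 0.22018.

0.2202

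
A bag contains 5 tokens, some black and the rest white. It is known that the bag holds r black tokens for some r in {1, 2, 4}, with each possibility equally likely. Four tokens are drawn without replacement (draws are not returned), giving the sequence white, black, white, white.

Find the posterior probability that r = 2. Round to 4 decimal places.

For each hypothesis, P(data | H) works out to: P(data | r = 1) = (4/5)(1/4)(3/3)(2/2) = 1/5; P(data | r = 2) = (3/5)(2/4)(2/3)(1/2) = 1/10; P(data | r = 4) = (1/5)(4/4)(0/3) = 0.
Weighting by the prior gives 1/3 · 1/5 = 1/15, 1/3 · 1/10 = 1/30, 1/3 · 0 = 0; these sum to 1/10.
Therefore the posterior P(r = 2 | data) = (1/30) / (1/10) = 1/3.

0.3333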